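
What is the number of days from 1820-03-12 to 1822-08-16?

March 12, 1820 → March 12, 1821: 365 days.
March 12, 1821 → March 12, 1822: 365 days.
March 1822: 31 − 12 = 19 days remain.
Then April (30), May (31), June (30), July (31): 30 + 31 + 30 + 31 = 122 days.
August 1–16, 1822: 16 days.
Residual: 157 days.
Total: 887 days.

887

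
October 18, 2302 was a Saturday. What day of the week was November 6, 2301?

Wednesday

Count forward from the earlier date (November 6, 2301) to the later (October 18, 2302):
November 2301: 30 − 6 = 24 days remain.
Then 10 full months totalling 304 days.
October 1–18, 2302: 18 days.
Total: 24 + 304 + 18 = 346 days.
346 mod 7 = 3, so 3 days before Saturday is Wednesday.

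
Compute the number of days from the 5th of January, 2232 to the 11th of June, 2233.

523

Day-of-year of January 5, 2232: 5.
Day-of-year of June 11, 2233: 162.
2232 has 366 days, so 366 − 5 = 361 days remain in 2232.
Total: 361 + 162 = 523 days.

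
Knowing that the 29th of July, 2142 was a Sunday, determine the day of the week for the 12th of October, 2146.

July 29, 2142 → July 29, 2143: 365 days.
July 29, 2143 → July 29, 2144: 366 days (2144 is a leap year).
July 29, 2144 → July 29, 2145: 365 days.
July 29, 2145 → July 29, 2146: 365 days.
July 2146: 31 − 29 = 2 days remain.
Then August (31), September (30): 31 + 30 = 61 days.
October 1–12, 2146: 12 days.
Residual: 75 days.
Total: 1536 days.
1536 mod 7 = 3, so 3 days after Sunday is Wednesday.

Wednesday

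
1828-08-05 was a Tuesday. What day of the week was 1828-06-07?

Count forward from the earlier date (June 7, 1828) to the later (August 5, 1828):
June 1828: 30 − 7 = 23 days remain.
Then July (31): 31 days.
August 1–5, 1828: 5 days.
Total: 23 + 31 + 5 = 59 days.
59 mod 7 = 3, so 3 days before Tuesday is Saturday.

Saturday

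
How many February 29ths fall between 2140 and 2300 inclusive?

Years divisible by 4: 2140, 2144, …, 2300 — 41 in all.
Of these, 2200, 2300 are divisible by 100 but not 400, so not leap.
Leap years: 41 − 2 = 39.

39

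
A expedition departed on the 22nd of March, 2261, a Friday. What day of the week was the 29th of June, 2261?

Saturday

March 2261: 31 − 22 = 9 days remain.
Then April (30), May (31): 30 + 31 = 61 days.
June 1–29, 2261: 29 days.
Total: 9 + 61 + 29 = 99 days.
99 mod 7 = 1, so 1 day after Friday is Saturday.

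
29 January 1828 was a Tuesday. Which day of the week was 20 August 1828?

Wednesday

January 1828: 31 − 29 = 2 days remain.
Then February 1828 (29), March (31), April (30), May (31), June (30), July (31): 29 + 31 + 30 + 31 + 30 + 31 = 182 days.
August 1–20, 1828: 20 days.
Total: 2 + 182 + 20 = 204 days.
204 mod 7 = 1, so 1 day after Tuesday is Wednesday.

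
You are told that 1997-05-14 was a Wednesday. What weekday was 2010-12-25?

Saturday

Day-of-year of May 14, 1997: 134.
Day-of-year of December 25, 2010: 359.
1997 has 365 days, so 365 − 134 = 231 days remain in 1997.
Full years 1998–2009: 9 common + 3 leap = 9×365 + 3×366 = 4383 days.
Total: 231 + 4383 + 359 = 4973 days.
4973 mod 7 = 3, so 3 days after Wednesday is Saturday.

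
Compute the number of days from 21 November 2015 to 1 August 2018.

Day-of-year of November 21, 2015: 325.
Day-of-year of August 1, 2018: 213.
2015 has 365 days, so 365 − 325 = 40 days remain in 2015.
Full years: 2016: 366; 2017: 365. Sum = 731.
Total: 40 + 731 + 213 = 984 days.

984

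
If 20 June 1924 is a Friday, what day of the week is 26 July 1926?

June 1924: 30 − 20 = 10 days remain.
Then 24 full months totalling 730 days.
July 1–26, 1926: 26 days.
Total: 10 + 730 + 26 = 766 days.
766 mod 7 = 3, so 3 days after Friday is Monday.

Monday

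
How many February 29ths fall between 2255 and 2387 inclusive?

Years divisible by 4: 2256, 2260, …, 2384 — 33 in all.
Of these, 2300 is divisible by 100 but not 400, so not leap.
Leap years: 33 − 1 = 32.

32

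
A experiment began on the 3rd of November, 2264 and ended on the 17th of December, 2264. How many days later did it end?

44

November 2264: 30 − 3 = 27 days remain.
December 1–17, 2264: 17 days.
Total: 27 + 17 = 44 days.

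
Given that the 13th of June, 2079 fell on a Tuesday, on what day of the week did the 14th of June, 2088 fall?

From June 13, 2079 to June 13, 2088: 9 years, of which 3 contain a Feb 29 — 6×365 + 3×366 = 3288 days.
Within June 2088: 14 − 13 = 1 day.
Total: 3289 days.
3289 mod 7 = 6, so 6 days after Tuesday is Monday.

Monday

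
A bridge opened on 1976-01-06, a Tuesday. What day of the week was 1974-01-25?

Count forward from the earlier date (January 25, 1974) to the later (January 6, 1976):
January 1974: 31 − 25 = 6 days remain.
Then 23 full months totalling 699 days.
January 1–6, 1976: 6 days.
Total: 6 + 699 + 6 = 711 days.
711 mod 7 = 4, so 4 days before Tuesday is Friday.

Friday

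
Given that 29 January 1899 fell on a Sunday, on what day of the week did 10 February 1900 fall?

Saturday

Day-of-year of January 29, 1899: 29.
Day-of-year of February 10, 1900: 41.
1899 has 365 days, so 365 − 29 = 336 days remain in 1899.
Total: 336 + 41 = 377 days.
377 mod 7 = 6, so 6 days after Sunday is Saturday.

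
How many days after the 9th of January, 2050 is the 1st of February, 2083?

12076

Day-of-year of January 9, 2050: 9.
Day-of-year of February 1, 2083: 32.
2050 has 365 days, so 365 − 9 = 356 days remain in 2050.
Full years 2051–2082: 24 common + 8 leap = 24×365 + 8×366 = 11688 days.
Total: 356 + 11688 + 32 = 12076 days.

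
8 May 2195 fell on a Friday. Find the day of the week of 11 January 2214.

From May 8, 2195 to May 8, 2213: 18 years, of which 4 contain a Feb 29 — 14×365 + 4×366 = 6574 days.
(2200 is not a leap year (divisible by 100 but not 400).)
May 2213: 31 − 8 = 23 days remain.
Then June (30), July (31), August (31), September (30), October (31), November (30), December (31): 30 + 31 + 31 + 30 + 31 + 30 + 31 = 214 days.
January 1–11, 2214: 11 days.
Residual: 248 days.
Total: 6822 days.
6822 mod 7 = 4, so 4 days after Friday is Tuesday.

Tuesday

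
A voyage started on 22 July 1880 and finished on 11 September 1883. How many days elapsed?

Day-of-year of July 22, 1880: 204.
Day-of-year of September 11, 1883: 254.
1880 has 366 days, so 366 − 204 = 162 days remain in 1880.
Full years: 1881: 365; 1882: 365. Sum = 730.
Total: 162 + 730 + 254 = 1146 days.

1146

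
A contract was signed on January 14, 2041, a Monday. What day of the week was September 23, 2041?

January 2041: 31 − 14 = 17 days remain.
Then February 2041 (28), March (31), April (30), May (31), June (30), July (31), August (31): 28 + 31 + 30 + 31 + 30 + 31 + 31 = 212 days.
September 1–23, 2041: 23 days.
Total: 17 + 212 + 23 = 252 days.
252 is a multiple of 7, so September 23, 2041 falls on the same weekday: Monday.

Monday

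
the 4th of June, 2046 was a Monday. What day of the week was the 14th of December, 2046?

Friday

June 2046: 30 − 4 = 26 days remain.
Then July (31), August (31), September (30), October (31), November (30): 31 + 31 + 30 + 31 + 30 = 153 days.
December 1–14, 2046: 14 days.
Total: 26 + 153 + 14 = 193 days.
193 mod 7 = 4, so 4 days after Monday is Friday.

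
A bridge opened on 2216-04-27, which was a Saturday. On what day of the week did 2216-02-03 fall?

Count forward from the earlier date (February 3, 2216) to the later (April 27, 2216):
February 2216: 29 − 3 = 26 days remain (2216 is a leap year, so February has 29 days).
Then March (31): 31 days.
April 1–27, 2216: 27 days.
Total: 26 + 31 + 27 = 84 days.
84 is a multiple of 7, so 2216-02-03 falls on the same weekday: Saturday.

Saturday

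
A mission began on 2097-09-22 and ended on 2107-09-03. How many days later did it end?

3632

From September 22, 2097 to September 22, 2106: 9 years, of which 1 contains a Feb 29 — 8×365 + 1×366 = 3286 days.
(2100 is not a leap year (divisible by 100 but not 400).)
September 2106: 30 − 22 = 8 days remain.
Then 11 full months totalling 335 days.
September 1–3, 2107: 3 days.
Residual: 346 days.
Total: 3632 days.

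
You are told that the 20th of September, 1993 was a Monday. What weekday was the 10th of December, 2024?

Tuesday

From September 20, 1993 to September 20, 2024: 31 years, of which 8 contain a Feb 29 — 23×365 + 8×366 = 11323 days.
(2000 is a leap year (divisible by 400).)
September 2024: 30 − 20 = 10 days remain.
Then October (31), November (30): 31 + 30 = 61 days.
December 1–10, 2024: 10 days.
Residual: 81 days.
Total: 11404 days.
11404 mod 7 = 1, so 1 day after Monday is Tuesday.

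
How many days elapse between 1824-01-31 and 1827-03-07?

1131

Day-of-year of January 31, 1824: 31.
Day-of-year of March 7, 1827: 66.
1824 has 366 days, so 366 − 31 = 335 days remain in 1824.
Full years: 1825: 365; 1826: 365. Sum = 730.
Total: 335 + 730 + 66 = 1131 days.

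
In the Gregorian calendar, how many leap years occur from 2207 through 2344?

Years divisible by 4: 2208, 2212, …, 2344 — 35 in all.
Of these, 2300 is divisible by 100 but not 400, so not leap.
Leap years: 35 − 1 = 34.

34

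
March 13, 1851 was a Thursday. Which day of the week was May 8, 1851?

Thursday

March 1851: 31 − 13 = 18 days remain.
Then April (30): 30 days.
May 1–8, 1851: 8 days.
Total: 18 + 30 + 8 = 56 days.
56 is a multiple of 7, so May 8, 1851 falls on the same weekday: Thursday.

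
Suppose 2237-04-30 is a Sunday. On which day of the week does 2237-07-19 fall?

Wednesday

April 2237: 30 − 30 = 0 days remain.
Then May (31), June (30): 31 + 30 = 61 days.
July 1–19, 2237: 19 days.
Total: 0 + 61 + 19 = 80 days.
80 mod 7 = 3, so 3 days after Sunday is Wednesday.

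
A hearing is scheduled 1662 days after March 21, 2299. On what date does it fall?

October 9, 2303

Count 1662 days after March 21, 2299:
Day-of-year of March 21, 2299: 80.
Day-of-year of October 9, 2303: 282.
2299 has 365 days, so 365 − 80 = 285 days remain in 2299.
Full years: 2300: 365; 2301: 365; 2302: 365. Sum = 1095.
Total: 285 + 1095 + 282 = 1662 days.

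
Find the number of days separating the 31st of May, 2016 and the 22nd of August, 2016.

May 2016: 31 − 31 = 0 days remain.
Then June (30), July (31): 30 + 31 = 61 days.
August 1–22, 2016: 22 days.
Total: 0 + 61 + 22 = 83 days.

83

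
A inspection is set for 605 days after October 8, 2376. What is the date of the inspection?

June 5, 2378

Count 605 days after October 8, 2376:
Day-of-year of October 8, 2376: 282.
Day-of-year of June 5, 2378: 156.
2376 has 366 days, so 366 − 282 = 84 days remain in 2376.
Full years: 2377: 365. Sum = 365.
Total: 84 + 365 + 156 = 605 days.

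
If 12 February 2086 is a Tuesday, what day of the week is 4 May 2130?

Day-of-year of February 12, 2086: 43.
Day-of-year of May 4, 2130: 124.
2086 has 365 days, so 365 − 43 = 322 days remain in 2086.
Full years 2087–2129: 33 common + 10 leap = 33×365 + 10×366 = 15705 days.
Total: 322 + 15705 + 124 = 16151 days.
16151 mod 7 = 2, so 2 days after Tuesday is Thursday.

Thursday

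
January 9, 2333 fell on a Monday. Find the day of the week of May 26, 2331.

Tuesday

Count forward from the earlier date (May 26, 2331) to the later (January 9, 2333):
May 26, 2331 → May 26, 2332: 366 days (2332 is a leap year).
May 2332: 31 − 26 = 5 days remain.
Then June (30), July (31), August (31), September (30), October (31), November (30), December (31): 30 + 31 + 31 + 30 + 31 + 30 + 31 = 214 days.
January 1–9, 2333: 9 days.
Residual: 228 days.
Total: 594 days.
594 mod 7 = 6, so 6 days before Monday is Tuesday.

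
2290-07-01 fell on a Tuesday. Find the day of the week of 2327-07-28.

Thursday

Day-of-year of July 1, 2290: 182.
Day-of-year of July 28, 2327: 209.
2290 has 365 days, so 365 − 182 = 183 days remain in 2290.
Full years 2291–2326: 28 common + 8 leap = 28×365 + 8×366 = 13148 days.
Total: 183 + 13148 + 209 = 13540 days.
13540 mod 7 = 2, so 2 days after Tuesday is Thursday.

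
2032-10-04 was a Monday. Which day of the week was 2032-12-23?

Thursday

October 2032: 31 − 4 = 27 days remain.
Then November (30): 30 days.
December 1–23, 2032: 23 days.
Total: 27 + 30 + 23 = 80 days.
80 mod 7 = 3, so 3 days after Monday is Thursday.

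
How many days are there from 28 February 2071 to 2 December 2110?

14521

Day-of-year of February 28, 2071: 59.
Day-of-year of December 2, 2110: 336.
2071 has 365 days, so 365 − 59 = 306 days remain in 2071.
Full years 2072–2109: 29 common + 9 leap = 29×365 + 9×366 = 13879 days.
Total: 306 + 13879 + 336 = 14521 days.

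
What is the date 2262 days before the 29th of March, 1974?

the 18th of January, 1968

Count 2262 days before March 29, 1974:
January 18, 1968 → January 18, 1969: 366 days (1968 is a leap year).
January 18, 1969 → January 18, 1970: 365 days.
January 18, 1970 → January 18, 1971: 365 days.
January 18, 1971 → January 18, 1972: 365 days.
January 18, 1972 → January 18, 1973: 366 days (1972 is a leap year).
January 18, 1973 → January 18, 1974: 365 days.
January 1974: 31 − 18 = 13 days remain.
Then February 1974 (28): 28 days.
March 1–29, 1974: 29 days.
Residual: 70 days.
Total: 2262 days.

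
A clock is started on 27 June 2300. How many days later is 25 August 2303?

June 27, 2300 → June 27, 2301: 365 days.
June 27, 2301 → June 27, 2302: 365 days.
June 27, 2302 → June 27, 2303: 365 days.
June 2303: 30 − 27 = 3 days remain.
Then July (31): 31 days.
August 1–25, 2303: 25 days.
Residual: 59 days.
Total: 1154 days.

1154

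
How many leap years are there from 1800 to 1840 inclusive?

10

Years divisible by 4 in [1800, 1840]: 1800, 1804, 1808, 1812, 1816, 1820, 1824, 1828, 1832, 1836, 1840.
Of these, 1800 is divisible by 100 but not 400, so not leap.
Leap years: 11 − 1 = 10.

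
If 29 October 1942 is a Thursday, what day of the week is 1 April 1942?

Wednesday

Count forward from the earlier date (April 1, 1942) to the later (October 29, 1942):
April 1942: 30 − 1 = 29 days remain.
Then May (31), June (30), July (31), August (31), September (30): 31 + 30 + 31 + 31 + 30 = 153 days.
October 1–29, 1942: 29 days.
Total: 29 + 153 + 29 = 211 days.
211 mod 7 = 1, so 1 day before Thursday is Wednesday.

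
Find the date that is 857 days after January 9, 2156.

May 15, 2158

Count 857 days after January 9, 2156:
January 2156: 31 − 9 = 22 days remain.
Then 27 full months totalling 820 days.
May 1–15, 2158: 15 days.
Total: 22 + 820 + 15 = 857 days.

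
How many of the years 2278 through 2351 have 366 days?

17

Years divisible by 4: 2280, 2284, …, 2348 — 18 in all.
Of these, 2300 is divisible by 100 but not 400, so not leap.
Leap years: 18 − 1 = 17.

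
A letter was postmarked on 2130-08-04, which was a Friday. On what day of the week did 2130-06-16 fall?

Friday

Count forward from the earlier date (June 16, 2130) to the later (August 4, 2130):
June 2130: 30 − 16 = 14 days remain.
Then July (31): 31 days.
August 1–4, 2130: 4 days.
Total: 14 + 31 + 4 = 49 days.
49 is a multiple of 7, so 2130-06-16 falls on the same weekday: Friday.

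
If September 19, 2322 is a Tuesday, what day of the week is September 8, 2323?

Day-of-year of September 19, 2322: 262.
Day-of-year of September 8, 2323: 251.
2322 has 365 days, so 365 − 262 = 103 days remain in 2322.
Total: 103 + 251 = 354 days.
354 mod 7 = 4, so 4 days after Tuesday is Saturday.

Saturday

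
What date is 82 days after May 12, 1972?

August 2, 1972

Count 82 days after May 12, 1972:
May 1972: 31 − 12 = 19 days remain.
Then June (30), July (31): 30 + 31 = 61 days.
August 1–2, 1972: 2 days.
Total: 19 + 61 + 2 = 82 days.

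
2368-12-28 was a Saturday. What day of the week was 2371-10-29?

Friday

December 28, 2368 → December 28, 2369: 365 days.
December 28, 2369 → December 28, 2370: 365 days.
December 2370: 31 − 28 = 3 days remain.
Then 9 full months totalling 273 days.
October 1–29, 2371: 29 days.
Residual: 305 days.
Total: 1035 days.
1035 mod 7 = 6, so 6 days after Saturday is Friday.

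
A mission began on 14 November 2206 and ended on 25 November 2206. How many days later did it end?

11

Within November 2206: 25 − 14 = 11 days.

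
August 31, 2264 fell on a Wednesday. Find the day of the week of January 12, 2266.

Day-of-year of August 31, 2264: 244.
Day-of-year of January 12, 2266: 12.
2264 has 366 days, so 366 − 244 = 122 days remain in 2264.
Full years: 2265: 365. Sum = 365.
Total: 122 + 365 + 12 = 499 days.
499 mod 7 = 2, so 2 days after Wednesday is Friday.

Friday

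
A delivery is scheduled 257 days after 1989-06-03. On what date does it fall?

1990-02-15

Count 257 days after June 3, 1989:
Day-of-year of June 3, 1989: 154.
Day-of-year of February 15, 1990: 46.
1989 has 365 days, so 365 − 154 = 211 days remain in 1989.
Total: 211 + 46 = 257 days.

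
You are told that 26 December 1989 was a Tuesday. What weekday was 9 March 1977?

Wednesday

Count forward from the earlier date (March 9, 1977) to the later (December 26, 1989):
Day-of-year of March 9, 1977: 68.
Day-of-year of December 26, 1989: 360.
1977 has 365 days, so 365 − 68 = 297 days remain in 1977.
Full years 1978–1988: 8 common + 3 leap = 8×365 + 3×366 = 4018 days.
Total: 297 + 4018 + 360 = 4675 days.
4675 mod 7 = 6, so 6 days before Tuesday is Wednesday.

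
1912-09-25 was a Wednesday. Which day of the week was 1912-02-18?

Sunday

Count forward from the earlier date (February 18, 1912) to the later (September 25, 1912):
February 1912: 29 − 18 = 11 days remain (1912 is a leap year, so February has 29 days).
Then March (31), April (30), May (31), June (30), July (31), August (31): 31 + 30 + 31 + 30 + 31 + 31 = 184 days.
September 1–25, 1912: 25 days.
Total: 11 + 184 + 25 = 220 days.
220 mod 7 = 3, so 3 days before Wednesday is Sunday.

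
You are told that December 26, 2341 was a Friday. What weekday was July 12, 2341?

Count forward from the earlier date (July 12, 2341) to the later (December 26, 2341):
July 2341: 31 − 12 = 19 days remain.
Then August (31), September (30), October (31), November (30): 31 + 30 + 31 + 30 = 122 days.
December 1–26, 2341: 26 days.
Total: 19 + 122 + 26 = 167 days.
167 mod 7 = 6, so 6 days before Friday is Saturday.

Saturday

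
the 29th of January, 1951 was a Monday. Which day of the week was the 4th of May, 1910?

Wednesday

Count forward from the earlier date (May 4, 1910) to the later (January 29, 1951):
From May 4, 1910 to May 4, 1950: 40 years, of which 10 contain a Feb 29 — 30×365 + 10×366 = 14610 days.
May 1950: 31 − 4 = 27 days remain.
Then June (30), July (31), August (31), September (30), October (31), November (30), December (31): 30 + 31 + 31 + 30 + 31 + 30 + 31 = 214 days.
January 1–29, 1951: 29 days.
Residual: 270 days.
Total: 14880 days.
14880 mod 7 = 5, so 5 days before Monday is Wednesday.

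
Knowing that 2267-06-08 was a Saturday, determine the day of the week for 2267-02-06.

Count forward from the earlier date (February 6, 2267) to the later (June 8, 2267):
February 2267: 28 − 6 = 22 days remain (2267 is not a leap year, so February has 28 days).
Then March (31), April (30), May (31): 31 + 30 + 31 = 92 days.
June 1–8, 2267: 8 days.
Total: 22 + 92 + 8 = 122 days.
122 mod 7 = 3, so 3 days before Saturday is Wednesday.

Wednesday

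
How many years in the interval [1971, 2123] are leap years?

37

Years divisible by 4: 1972, 1976, …, 2120 — 38 in all.
Of these, 2100 is divisible by 100 but not 400, so not leap.
2000 is divisible by 400, so still leap.
Leap years: 38 − 1 = 37.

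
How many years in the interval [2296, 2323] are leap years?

Years divisible by 4 in [2296, 2323]: 2296, 2300, 2304, 2308, 2312, 2316, 2320.
Of these, 2300 is divisible by 100 but not 400, so not leap.
Leap years: 7 − 1 = 6.

6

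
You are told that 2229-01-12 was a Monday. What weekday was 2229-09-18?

January 2229: 31 − 12 = 19 days remain.
Then February 2229 (28), March (31), April (30), May (31), June (30), July (31), August (31): 28 + 31 + 30 + 31 + 30 + 31 + 31 = 212 days.
September 1–18, 2229: 18 days.
Total: 19 + 212 + 18 = 249 days.
249 mod 7 = 4, so 4 days after Monday is Friday.

Friday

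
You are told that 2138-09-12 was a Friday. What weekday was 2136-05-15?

Count forward from the earlier date (May 15, 2136) to the later (September 12, 2138):
Day-of-year of May 15, 2136: 136.
Day-of-year of September 12, 2138: 255.
2136 has 366 days, so 366 − 136 = 230 days remain in 2136.
Full years: 2137: 365. Sum = 365.
Total: 230 + 365 + 255 = 850 days.
850 mod 7 = 3, so 3 days before Friday is Tuesday.

Tuesday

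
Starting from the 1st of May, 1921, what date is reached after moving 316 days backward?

the 19th of June, 1920

Count 316 days before May 1, 1921:
June 1920: 30 − 19 = 11 days remain.
Then 10 full months totalling 304 days.
May 1, 1921: 1 day.
Total: 11 + 304 + 1 = 316 days.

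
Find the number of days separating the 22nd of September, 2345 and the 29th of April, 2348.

Day-of-year of September 22, 2345: 265.
Day-of-year of April 29, 2348: 120.
2345 has 365 days, so 365 − 265 = 100 days remain in 2345.
Full years: 2346: 365; 2347: 365. Sum = 730.
Total: 100 + 730 + 120 = 950 days.

950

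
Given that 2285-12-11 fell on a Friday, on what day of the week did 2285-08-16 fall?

Sunday

Count forward from the earlier date (August 16, 2285) to the later (December 11, 2285):
August 2285: 31 − 16 = 15 days remain.
Then September (30), October (31), November (30): 30 + 31 + 30 = 91 days.
December 1–11, 2285: 11 days.
Total: 15 + 91 + 11 = 117 days.
117 mod 7 = 5, so 5 days before Friday is Sunday.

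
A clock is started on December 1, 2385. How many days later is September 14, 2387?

652

Day-of-year of December 1, 2385: 335.
Day-of-year of September 14, 2387: 257.
2385 has 365 days, so 365 − 335 = 30 days remain in 2385.
Full years: 2386: 365. Sum = 365.
Total: 30 + 365 + 257 = 652 days.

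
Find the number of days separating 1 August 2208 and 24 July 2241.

12045

From August 1, 2208 to August 1, 2240: 32 years, of which 8 contain a Feb 29 — 24×365 + 8×366 = 11688 days.
August 2240: 31 − 1 = 30 days remain.
Then 10 full months totalling 303 days.
July 1–24, 2241: 24 days.
Residual: 357 days.
Total: 12045 days.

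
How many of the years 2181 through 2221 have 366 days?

Years divisible by 4 in [2181, 2221]: 2184, 2188, 2192, 2196, 2200, 2204, 2208, 2212, 2216, 2220.
Of these, 2200 is divisible by 100 but not 400, so not leap.
Leap years: 10 − 1 = 9.

9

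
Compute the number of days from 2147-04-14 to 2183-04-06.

From April 14, 2147 to April 14, 2182: 35 years, of which 9 contain a Feb 29 — 26×365 + 9×366 = 12784 days.
April 2182: 30 − 14 = 16 days remain.
Then 11 full months totalling 335 days.
April 1–6, 2183: 6 days.
Residual: 357 days.
Total: 13141 days.

13141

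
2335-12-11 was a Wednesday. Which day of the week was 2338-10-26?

December 11, 2335 → December 11, 2336: 366 days (2336 is a leap year).
December 11, 2336 → December 11, 2337: 365 days.
December 2337: 31 − 11 = 20 days remain.
Then 9 full months totalling 273 days.
October 1–26, 2338: 26 days.
Residual: 319 days.
Total: 1050 days.
1050 is a multiple of 7, so 2338-10-26 falls on the same weekday: Wednesday.

Wednesday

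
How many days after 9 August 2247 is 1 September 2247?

23

August 2247: 31 − 9 = 22 days remain.
September 1, 2247: 1 day.
Total: 22 + 1 = 23 days.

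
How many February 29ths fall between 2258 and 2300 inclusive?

10

Years divisible by 4 in [2258, 2300]: 2260, 2264, 2268, 2272, 2276, 2280, 2284, 2288, 2292, 2296, 2300.
Of these, 2300 is divisible by 100 but not 400, so not leap.
Leap years: 11 − 1 = 10.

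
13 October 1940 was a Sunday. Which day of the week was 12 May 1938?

Thursday

Count forward from the earlier date (May 12, 1938) to the later (October 13, 1940):
May 1938: 31 − 12 = 19 days remain.
Then 28 full months totalling 853 days.
October 1–13, 1940: 13 days.
Total: 19 + 853 + 13 = 885 days.
885 mod 7 = 3, so 3 days before Sunday is Thursday.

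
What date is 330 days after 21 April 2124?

17 March 2125

Count 330 days after April 21, 2124:
April 2124: 30 − 21 = 9 days remain.
Then 10 full months totalling 304 days.
March 1–17, 2125: 17 days.
Residual: 330 days.
Total: 330 days.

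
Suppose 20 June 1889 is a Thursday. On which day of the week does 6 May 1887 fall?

Friday

Count forward from the earlier date (May 6, 1887) to the later (June 20, 1889):
May 1887: 31 − 6 = 25 days remain.
Then 24 full months totalling 731 days.
June 1–20, 1889: 20 days.
Total: 25 + 731 + 20 = 776 days.
776 mod 7 = 6, so 6 days before Thursday is Friday.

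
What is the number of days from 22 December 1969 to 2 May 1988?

6706

Day-of-year of December 22, 1969: 356.
Day-of-year of May 2, 1988: 123.
1969 has 365 days, so 365 − 356 = 9 days remain in 1969.
Full years 1970–1987: 14 common + 4 leap = 14×365 + 4×366 = 6574 days.
Total: 9 + 6574 + 123 = 6706 days.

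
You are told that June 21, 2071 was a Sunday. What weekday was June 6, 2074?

Wednesday

Day-of-year of June 21, 2071: 172.
Day-of-year of June 6, 2074: 157.
2071 has 365 days, so 365 − 172 = 193 days remain in 2071.
Full years: 2072: 366; 2073: 365. Sum = 731.
Total: 193 + 731 + 157 = 1081 days.
1081 mod 7 = 3, so 3 days after Sunday is Wednesday.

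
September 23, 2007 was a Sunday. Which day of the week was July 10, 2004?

Saturday

Count forward from the earlier date (July 10, 2004) to the later (September 23, 2007):
Day-of-year of July 10, 2004: 192.
Day-of-year of September 23, 2007: 266.
2004 has 366 days, so 366 − 192 = 174 days remain in 2004.
Full years: 2005: 365; 2006: 365. Sum = 730.
Total: 174 + 730 + 266 = 1170 days.
1170 mod 7 = 1, so 1 day before Sunday is Saturday.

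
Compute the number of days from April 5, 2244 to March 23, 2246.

717

Day-of-year of April 5, 2244: 96.
Day-of-year of March 23, 2246: 82.
2244 has 366 days, so 366 − 96 = 270 days remain in 2244.
Full years: 2245: 365. Sum = 365.
Total: 270 + 365 + 82 = 717 days.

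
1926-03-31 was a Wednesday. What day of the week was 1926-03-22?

Count forward from the earlier date (March 22, 1926) to the later (March 31, 1926):
Within March 1926: 31 − 22 = 9 days.
9 mod 7 = 2, so 2 days before Wednesday is Monday.

Monday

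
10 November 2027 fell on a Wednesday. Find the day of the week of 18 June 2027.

Friday

Count forward from the earlier date (June 18, 2027) to the later (November 10, 2027):
June 2027: 30 − 18 = 12 days remain.
Then July (31), August (31), September (30), October (31): 31 + 31 + 30 + 31 = 123 days.
November 1–10, 2027: 10 days.
Total: 12 + 123 + 10 = 145 days.
145 mod 7 = 5, so 5 days before Wednesday is Friday.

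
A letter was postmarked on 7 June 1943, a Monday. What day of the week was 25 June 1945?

June 7, 1943 → June 7, 1944: 366 days (1944 is a leap year).
June 7, 1944 → June 7, 1945: 365 days.
Within June 1945: 25 − 7 = 18 days.
Total: 749 days.
749 is a multiple of 7, so 25 June 1945 falls on the same weekday: Monday.

Monday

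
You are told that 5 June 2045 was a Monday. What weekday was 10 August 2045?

Thursday

June 2045: 30 − 5 = 25 days remain.
Then July (31): 31 days.
August 1–10, 2045: 10 days.
Total: 25 + 31 + 10 = 66 days.
66 mod 7 = 3, so 3 days after Monday is Thursday.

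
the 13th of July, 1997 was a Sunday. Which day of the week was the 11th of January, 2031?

Saturday

From July 13, 1997 to July 13, 2030: 33 years, of which 8 contain a Feb 29 — 25×365 + 8×366 = 12053 days.
(2000 is a leap year (divisible by 400).)
July 2030: 31 − 13 = 18 days remain.
Then August (31), September (30), October (31), November (30), December (31): 31 + 30 + 31 + 30 + 31 = 153 days.
January 1–11, 2031: 11 days.
Residual: 182 days.
Total: 12235 days.
12235 mod 7 = 6, so 6 days after Sunday is Saturday.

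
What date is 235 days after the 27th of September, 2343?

the 19th of May, 2344

Count 235 days after September 27, 2343:
Day-of-year of September 27, 2343: 270.
Day-of-year of May 19, 2344: 140.
2343 has 365 days, so 365 − 270 = 95 days remain in 2343.
Total: 95 + 140 = 235 days.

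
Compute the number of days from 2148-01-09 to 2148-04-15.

97

January 2148: 31 − 9 = 22 days remain.
Then February 2148 (29), March (31): 29 + 31 = 60 days.
April 1–15, 2148: 15 days.
Total: 22 + 60 + 15 = 97 days.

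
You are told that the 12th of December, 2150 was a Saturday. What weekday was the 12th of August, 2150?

Count forward from the earlier date (August 12, 2150) to the later (December 12, 2150):
August 2150: 31 − 12 = 19 days remain.
Then September (30), October (31), November (30): 30 + 31 + 30 = 91 days.
December 1–12, 2150: 12 days.
Total: 19 + 91 + 12 = 122 days.
122 mod 7 = 3, so 3 days before Saturday is Wednesday.

Wednesday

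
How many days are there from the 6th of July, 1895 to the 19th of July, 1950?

20101

Day-of-year of July 6, 1895: 187.
Day-of-year of July 19, 1950: 200.
1895 has 365 days, so 365 − 187 = 178 days remain in 1895.
Full years 1896–1949: 41 common + 13 leap = 41×365 + 13×366 = 19723 days.
Total: 178 + 19723 + 200 = 20101 days.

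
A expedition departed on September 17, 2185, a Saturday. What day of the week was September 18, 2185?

Within September 2185: 18 − 17 = 1 day.
1 mod 7 = 1, so 1 day after Saturday is Sunday.

Sunday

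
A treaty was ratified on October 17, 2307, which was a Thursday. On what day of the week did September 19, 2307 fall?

Count forward from the earlier date (September 19, 2307) to the later (October 17, 2307):
September 2307: 30 − 19 = 11 days remain.
October 1–17, 2307: 17 days.
Total: 11 + 17 = 28 days.
28 is a multiple of 7, so September 19, 2307 falls on the same weekday: Thursday.

Thursday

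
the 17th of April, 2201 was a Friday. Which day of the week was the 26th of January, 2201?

Monday

Count forward from the earlier date (January 26, 2201) to the later (April 17, 2201):
January 2201: 31 − 26 = 5 days remain.
Then February 2201 (28), March (31): 28 + 31 = 59 days.
April 1–17, 2201: 17 days.
Total: 5 + 59 + 17 = 81 days.
81 mod 7 = 4, so 4 days before Friday is Monday.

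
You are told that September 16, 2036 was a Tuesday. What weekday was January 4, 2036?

Friday

Count forward from the earlier date (January 4, 2036) to the later (September 16, 2036):
January 2036: 31 − 4 = 27 days remain.
Then February 2036 (29), March (31), April (30), May (31), June (30), July (31), August (31): 29 + 31 + 30 + 31 + 30 + 31 + 31 = 213 days.
September 1–16, 2036: 16 days.
Total: 27 + 213 + 16 = 256 days.
256 mod 7 = 4, so 4 days before Tuesday is Friday.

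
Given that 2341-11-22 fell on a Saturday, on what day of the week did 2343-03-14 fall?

Sunday

November 2341: 30 − 22 = 8 days remain.
Then 15 full months totalling 455 days.
March 1–14, 2343: 14 days.
Total: 8 + 455 + 14 = 477 days.
477 mod 7 = 1, so 1 day after Saturday is Sunday.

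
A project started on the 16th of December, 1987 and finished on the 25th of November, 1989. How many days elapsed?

December 1987: 31 − 16 = 15 days remain.
Then 22 full months totalling 670 days.
November 1–25, 1989: 25 days.
Total: 15 + 670 + 25 = 710 days.

710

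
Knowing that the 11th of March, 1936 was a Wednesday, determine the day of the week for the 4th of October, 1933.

Count forward from the earlier date (October 4, 1933) to the later (March 11, 1936):
October 4, 1933 → October 4, 1934: 365 days.
October 4, 1934 → October 4, 1935: 365 days.
October 1935: 31 − 4 = 27 days remain.
Then November (30), December (31), January (31), February 1936 (29): 30 + 31 + 31 + 29 = 121 days.
March 1–11, 1936: 11 days.
Residual: 159 days.
Total: 889 days.
889 is a multiple of 7, so the 4th of October, 1933 falls on the same weekday: Wednesday.

Wednesday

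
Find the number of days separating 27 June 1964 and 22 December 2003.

14422

From June 27, 1964 to June 27, 2003: 39 years, of which 9 contain a Feb 29 — 30×365 + 9×366 = 14244 days.
(2000 is a leap year (divisible by 400).)
June 2003: 30 − 27 = 3 days remain.
Then July (31), August (31), September (30), October (31), November (30): 31 + 31 + 30 + 31 + 30 = 153 days.
December 1–22, 2003: 22 days.
Residual: 178 days.
Total: 14422 days.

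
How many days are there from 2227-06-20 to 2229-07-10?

June 20, 2227 → June 20, 2228: 366 days (2228 is a leap year).
June 20, 2228 → June 20, 2229: 365 days.
June 2229: 30 − 20 = 10 days remain.
July 1–10, 2229: 10 days.
Residual: 20 days.
Total: 751 days.

751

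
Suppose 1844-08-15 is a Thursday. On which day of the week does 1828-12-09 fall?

Count forward from the earlier date (December 9, 1828) to the later (August 15, 1844):
Day-of-year of December 9, 1828: 344.
Day-of-year of August 15, 1844: 228.
1828 has 366 days, so 366 − 344 = 22 days remain in 1828.
Full years 1829–1843: 12 common + 3 leap = 12×365 + 3×366 = 5478 days.
Total: 22 + 5478 + 228 = 5728 days.
5728 mod 7 = 2, so 2 days before Thursday is Tuesday.

Tuesday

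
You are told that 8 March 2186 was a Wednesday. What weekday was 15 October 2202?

Day-of-year of March 8, 2186: 67.
Day-of-year of October 15, 2202: 288.
2186 has 365 days, so 365 − 67 = 298 days remain in 2186.
Full years 2187–2201: 12 common + 3 leap = 12×365 + 3×366 = 5478 days.
Total: 298 + 5478 + 288 = 6064 days.
6064 mod 7 = 2, so 2 days after Wednesday is Friday.

Friday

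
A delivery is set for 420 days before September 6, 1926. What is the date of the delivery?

July 13, 1925

Count 420 days before September 6, 1926:
July 13, 1925 → July 13, 1926: 365 days.
July 1926: 31 − 13 = 18 days remain.
Then August (31): 31 days.
September 1–6, 1926: 6 days.
Residual: 55 days.
Total: 420 days.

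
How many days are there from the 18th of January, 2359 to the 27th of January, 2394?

Day-of-year of January 18, 2359: 18.
Day-of-year of January 27, 2394: 27.
2359 has 365 days, so 365 − 18 = 347 days remain in 2359.
Full years 2360–2393: 25 common + 9 leap = 25×365 + 9×366 = 12419 days.
Total: 347 + 12419 + 27 = 12793 days.

12793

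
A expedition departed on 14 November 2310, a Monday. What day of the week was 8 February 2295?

Count forward from the earlier date (February 8, 2295) to the later (November 14, 2310):
From February 8, 2295 to February 8, 2310: 15 years, of which 3 contain a Feb 29 — 12×365 + 3×366 = 5478 days.
(2300 is not a leap year (divisible by 100 but not 400).)
February 2310: 28 − 8 = 20 days remain (2310 is not a leap year, so February has 28 days).
Then March (31), April (30), May (31), June (30), July (31), August (31), September (30), October (31): 31 + 30 + 31 + 30 + 31 + 31 + 30 + 31 = 245 days.
November 1–14, 2310: 14 days.
Residual: 279 days.
Total: 5757 days.
5757 mod 7 = 3, so 3 days before Monday is Friday.

Friday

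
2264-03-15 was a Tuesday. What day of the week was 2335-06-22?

Saturday

From March 15, 2264 to March 15, 2335: 71 years, of which 16 contain a Feb 29 — 55×365 + 16×366 = 25931 days.
(2300 is not a leap year (divisible by 100 but not 400).)
March 2335: 31 − 15 = 16 days remain.
Then April (30), May (31): 30 + 31 = 61 days.
June 1–22, 2335: 22 days.
Residual: 99 days.
Total: 26030 days.
26030 mod 7 = 4, so 4 days after Tuesday is Saturday.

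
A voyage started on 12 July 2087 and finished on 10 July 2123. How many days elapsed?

Day-of-year of July 12, 2087: 193.
Day-of-year of July 10, 2123: 191.
2087 has 365 days, so 365 − 193 = 172 days remain in 2087.
Full years 2088–2122: 27 common + 8 leap = 27×365 + 8×366 = 12783 days.
Total: 172 + 12783 + 191 = 13146 days.

13146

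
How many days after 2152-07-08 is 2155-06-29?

1086

July 8, 2152 → July 8, 2153: 365 days.
July 8, 2153 → July 8, 2154: 365 days.
July 2154: 31 − 8 = 23 days remain.
Then 10 full months totalling 304 days.
June 1–29, 2155: 29 days.
Residual: 356 days.
Total: 1086 days.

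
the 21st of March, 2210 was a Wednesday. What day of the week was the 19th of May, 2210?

March 2210: 31 − 21 = 10 days remain.
Then April (30): 30 days.
May 1–19, 2210: 19 days.
Total: 10 + 30 + 19 = 59 days.
59 mod 7 = 3, so 3 days after Wednesday is Saturday.

Saturday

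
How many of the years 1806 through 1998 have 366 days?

Years divisible by 4: 1808, 1812, …, 1996 — 48 in all.
Of these, 1900 is divisible by 100 but not 400, so not leap.
Leap years: 48 − 1 = 47.

47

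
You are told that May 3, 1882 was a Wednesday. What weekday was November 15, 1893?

Wednesday

Day-of-year of May 3, 1882: 123.
Day-of-year of November 15, 1893: 319.
1882 has 365 days, so 365 − 123 = 242 days remain in 1882.
Full years 1883–1892: 7 common + 3 leap = 7×365 + 3×366 = 3653 days.
Total: 242 + 3653 + 319 = 4214 days.
4214 is a multiple of 7, so November 15, 1893 falls on the same weekday: Wednesday.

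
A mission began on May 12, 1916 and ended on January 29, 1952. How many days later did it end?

From May 12, 1916 to May 12, 1951: 35 years, of which 8 contain a Feb 29 — 27×365 + 8×366 = 12783 days.
May 1951: 31 − 12 = 19 days remain.
Then June (30), July (31), August (31), September (30), October (31), November (30), December (31): 30 + 31 + 31 + 30 + 31 + 30 + 31 = 214 days.
January 1–29, 1952: 29 days.
Residual: 262 days.
Total: 13045 days.

13045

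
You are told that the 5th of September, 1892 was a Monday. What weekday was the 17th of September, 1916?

Sunday

Day-of-year of September 5, 1892: 249.
Day-of-year of September 17, 1916: 261.
1892 has 366 days, so 366 − 249 = 117 days remain in 1892.
Full years 1893–1915: 19 common + 4 leap = 19×365 + 4×366 = 8399 days.
Total: 117 + 8399 + 261 = 8777 days.
8777 mod 7 = 6, so 6 days after Monday is Sunday.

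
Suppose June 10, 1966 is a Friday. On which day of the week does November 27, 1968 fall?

Wednesday

Day-of-year of June 10, 1966: 161.
Day-of-year of November 27, 1968: 332.
1966 has 365 days, so 365 − 161 = 204 days remain in 1966.
Full years: 1967: 365. Sum = 365.
Total: 204 + 365 + 332 = 901 days.
901 mod 7 = 5, so 5 days after Friday is Wednesday.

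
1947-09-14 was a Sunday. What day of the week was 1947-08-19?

Count forward from the earlier date (August 19, 1947) to the later (September 14, 1947):
August 1947: 31 − 19 = 12 days remain.
September 1–14, 1947: 14 days.
Total: 12 + 14 = 26 days.
26 mod 7 = 5, so 5 days before Sunday is Tuesday.

Tuesday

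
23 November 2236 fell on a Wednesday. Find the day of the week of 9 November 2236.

Wednesday

Count forward from the earlier date (November 9, 2236) to the later (November 23, 2236):
Within November 2236: 23 − 9 = 14 days.
14 is a multiple of 7, so 9 November 2236 falls on the same weekday: Wednesday.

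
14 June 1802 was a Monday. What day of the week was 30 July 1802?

June 1802: 30 − 14 = 16 days remain.
July 1–30, 1802: 30 days.
Total: 16 + 30 = 46 days.
46 mod 7 = 4, so 4 days after Monday is Friday.

Friday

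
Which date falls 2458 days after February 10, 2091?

November 3, 2097

Count 2458 days after February 10, 2091:
February 10, 2091 → February 10, 2092: 365 days.
February 10, 2092 → February 10, 2093: 366 days (2092 is a leap year).
February 10, 2093 → February 10, 2094: 365 days.
February 10, 2094 → February 10, 2095: 365 days.
February 10, 2095 → February 10, 2096: 365 days.
February 10, 2096 → February 10, 2097: 366 days (2096 is a leap year).
February 2097: 28 − 10 = 18 days remain (2097 is not a leap year, so February has 28 days).
Then March (31), April (30), May (31), June (30), July (31), August (31), September (30), October (31): 31 + 30 + 31 + 30 + 31 + 31 + 30 + 31 = 245 days.
November 1–3, 2097: 3 days.
Residual: 266 days.
Total: 2458 days.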